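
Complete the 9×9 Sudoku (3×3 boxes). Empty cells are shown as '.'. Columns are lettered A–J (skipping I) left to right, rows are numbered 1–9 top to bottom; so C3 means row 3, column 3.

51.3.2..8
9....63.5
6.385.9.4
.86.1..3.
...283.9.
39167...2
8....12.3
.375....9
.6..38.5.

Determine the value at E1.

C1 = 4: row 1 has {1,2,3,5,8}; col 3 has {1,3,6,7}; box has {1,3,5,6,9} → only 4 remains.
E1 = 9: row 1 has {1,2,3,4,5,8}; col 5 has {1,3,5,7,8}; box has {2,3,5,6,8} → only 9 remains.

9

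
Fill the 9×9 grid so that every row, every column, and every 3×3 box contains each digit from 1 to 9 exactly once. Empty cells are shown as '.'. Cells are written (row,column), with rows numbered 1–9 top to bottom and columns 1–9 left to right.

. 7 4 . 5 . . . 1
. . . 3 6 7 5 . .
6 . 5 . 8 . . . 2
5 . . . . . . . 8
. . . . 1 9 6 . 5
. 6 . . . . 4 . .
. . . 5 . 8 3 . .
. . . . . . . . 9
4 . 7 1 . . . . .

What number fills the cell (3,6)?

(1,6) = 2: row 1 has {1,4,5,7}; col 6 has {7,8,9}; box has {3,5,6,7,8} → only 2 remains.
(2,9) = 4: row 2 has {3,5,6,7}; col 9 has {1,2,5,8,9}; box has {1,2,5} → only 4 remains.
(9,9) = 6: row 9 has {1,4,7}; col 9 has {1,2,4,5,8,9}; box has {3,9} → only 6 remains.
(1,4) = 9: row 1 has {1,2,4,5,7}; col 4 has {1,3,5}; box has {2,3,5,6,7,8} → only 9 remains.
(1,7) = 8: row 1 has {1,2,4,5,7,9}; col 7 has {3,4,5,6}; box has {1,2,4,5} → only 8 remains.
(2,8) = 9: row 2 has {3,4,5,6,7}; col 8 has {}; box has {1,2,4,5,8} → only 9 remains.
(3,4) = 4: row 3 has {2,5,6,8}; col 4 has {1,3,5,9}; box has {2,3,5,6,7,8,9} → only 4 remains.
(3,6) = 1: row 3 has {2,4,5,6,8}; col 6 has {2,7,8,9}; box has {2,3,4,5,6,7,8,9} → only 1 remains.

1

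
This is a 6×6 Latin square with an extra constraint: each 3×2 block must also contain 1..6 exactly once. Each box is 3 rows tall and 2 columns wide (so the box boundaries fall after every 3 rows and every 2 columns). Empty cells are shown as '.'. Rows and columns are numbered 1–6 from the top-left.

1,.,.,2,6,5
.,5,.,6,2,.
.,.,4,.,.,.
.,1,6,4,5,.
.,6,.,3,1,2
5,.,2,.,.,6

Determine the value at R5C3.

R1C3 = 3: row 1 has {1,2,5,6}; col 3 has {2,4,6}; box has {2,4,6} → only 3 remains.
R2C3 = 1: row 2 has {2,5,6}; col 3 has {2,3,4,6}; box has {2,3,4,6} → only 1 remains.
R3C4 = 5: row 3 has {4}; col 4 has {2,3,4,6}; box has {1,2,3,4,6} → only 5 remains.
R3C5 = 3: row 3 has {4,5}; col 5 has {1,2,5,6}; box has {2,5,6} → only 3 remains.
R3C6 = 1: row 3 has {3,4,5}; col 6 has {2,5,6}; box has {2,3,5,6} → only 1 remains.
R4C6 = 3: row 4 has {1,4,5,6}; col 6 has {1,2,5,6}; box has {1,2,5,6} → only 3 remains.
R5C1 = 4: row 5 has {1,2,3,6}; col 1 has {1,5}; box has {1,5,6} → only 4 remains.
R5C3 = 5: row 5 has {1,2,3,4,6}; col 3 has {1,2,3,4,6}; box has {2,3,4,6} → only 5 remains.

5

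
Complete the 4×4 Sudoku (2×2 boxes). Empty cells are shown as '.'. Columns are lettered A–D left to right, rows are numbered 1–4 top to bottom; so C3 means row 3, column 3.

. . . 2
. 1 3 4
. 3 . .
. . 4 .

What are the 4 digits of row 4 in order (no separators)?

B1 = 4: row 1 has {2}; col 2 has {1,3}; box has {1} → only 4 remains.
C1 = 1: row 1 has {2,4}; col 3 has {3,4}; box has {2,3,4} → only 1 remains.
A2 = 2: row 2 has {1,3,4}; col 1 has {}; box has {1,4} → only 2 remains.
C3 = 2: row 3 has {3}; col 3 has {1,3,4}; box has {4} → only 2 remains.
D3 = 1: row 3 has {2,3}; col 4 has {2,4}; box has {2,4} → only 1 remains.
A4 = 1: row 4 has {4}; col 1 has {2}; box has {3} → only 1 remains.
B4 = 2: row 4 has {1,4}; col 2 has {1,3,4}; box has {1,3} → only 2 remains.
D4 = 3: row 4 has {1,2,4}; col 4 has {1,2,4}; box has {1,2,4} → only 3 remains.

1243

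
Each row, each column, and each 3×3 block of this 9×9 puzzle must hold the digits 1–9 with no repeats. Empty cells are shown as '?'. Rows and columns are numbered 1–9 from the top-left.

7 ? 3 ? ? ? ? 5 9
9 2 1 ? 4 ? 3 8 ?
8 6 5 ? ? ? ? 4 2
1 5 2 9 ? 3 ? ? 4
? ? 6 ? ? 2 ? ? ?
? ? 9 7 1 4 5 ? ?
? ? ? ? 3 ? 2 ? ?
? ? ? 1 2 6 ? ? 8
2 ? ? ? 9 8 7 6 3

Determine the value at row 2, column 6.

5

row 1, column 2 = 4: row 1 has {3,5,7,9}; col 2 has {2,5,6}; box has {1,2,3,5,6,7,8,9} → only 4 remains.
row 1, column 6 = 1: row 1 has {3,4,5,7,9}; col 6 has {2,3,4,6,8}; box has {4} → only 1 remains.
row 1, column 7 = 6: row 1 has {1,3,4,5,7,9}; col 7 has {2,3,5,7}; box has {2,3,4,5,8,9} → only 6 remains.
row 2, column 9 = 7: row 2 has {1,2,3,4,8,9}; col 9 has {2,3,4,8,9}; box has {2,3,4,5,6,8,9} → only 7 remains.
row 3, column 4 = 3: row 3 has {2,4,5,6,8}; col 4 has {1,7,9}; box has {1,4} → only 3 remains.
row 3, column 5 = 7: row 3 has {2,3,4,5,6,8}; col 5 has {1,2,3,4,9}; box has {1,3,4} → only 7 remains.
row 3, column 6 = 9: row 3 has {2,3,4,5,6,7,8}; col 6 has {1,2,3,4,6,8}; box has {1,3,4,7} → only 9 remains.
row 3, column 7 = 1: row 3 has {2,3,4,5,6,7,8,9}; col 7 has {2,3,5,6,7}; box has {2,3,4,5,6,7,8,9} → only 1 remains.
row 4, column 7 = 8: row 4 has {1,2,3,4,5,9}; col 7 has {1,2,3,5,6,7}; box has {4,5} → only 8 remains.
row 4, column 8 = 7: row 4 has {1,2,3,4,5,8,9}; col 8 has {4,5,6,8}; box has {4,5,8} → only 7 remains.
row 5, column 7 = 9: row 5 has {2,6}; col 7 has {1,2,3,5,6,7,8}; box has {4,5,7,8} → only 9 remains.
row 5, column 9 = 1: row 5 has {2,6,9}; col 9 has {2,3,4,7,8,9}; box has {4,5,7,8,9} → only 1 remains.
row 6, column 1 = 3: row 6 has {1,4,5,7,9}; col 1 has {1,2,7,8,9}; box has {1,2,5,6,9} → only 3 remains.
row 6, column 2 = 8: row 6 has {1,3,4,5,7,9}; col 2 has {2,4,5,6}; box has {1,2,3,5,6,9} → only 8 remains.
row 6, column 8 = 2: row 6 has {1,3,4,5,7,8,9}; col 8 has {4,5,6,7,8}; box has {1,4,5,7,8,9} → only 2 remains.
row 6, column 9 = 6: row 6 has {1,2,3,4,5,7,8,9}; col 9 has {1,2,3,4,7,8,9}; box has {1,2,4,5,7,8,9} → only 6 remains.
row 7, column 9 = 5: row 7 has {2,3}; col 9 has {1,2,3,4,6,7,8,9}; box has {2,3,6,7,8} → only 5 remains.
row 8, column 7 = 4: row 8 has {1,2,6,8}; col 7 has {1,2,3,5,6,7,8,9}; box has {2,3,5,6,7,8} → only 4 remains.
row 8, column 8 = 9: row 8 has {1,2,4,6,8}; col 8 has {2,4,5,6,7,8}; box has {2,3,4,5,6,7,8} → only 9 remains.
row 9, column 2 = 1: row 9 has {2,3,6,7,8,9}; col 2 has {2,4,5,6,8}; box has {2} → only 1 remains.
row 9, column 3 = 4: row 9 has {1,2,3,6,7,8,9}; col 3 has {1,2,3,5,6,9}; box has {1,2} → only 4 remains.
row 9, column 4 = 5: row 9 has {1,2,3,4,6,7,8,9}; col 4 has {1,3,7,9}; box has {1,2,3,6,8,9} → only 5 remains.
row 1, column 5 = 8: row 1 has {1,3,4,5,6,7,9}; col 5 has {1,2,3,4,7,9}; box has {1,3,4,7,9} → only 8 remains.
row 2, column 4 = 6: row 2 has {1,2,3,4,7,8,9}; col 4 has {1,3,5,7,9}; box has {1,3,4,7,8,9} → only 6 remains.
row 2, column 6 = 5: row 2 has {1,2,3,4,6,7,8,9}; col 6 has {1,2,3,4,6,8,9}; box has {1,3,4,6,7,8,9} → only 5 remains.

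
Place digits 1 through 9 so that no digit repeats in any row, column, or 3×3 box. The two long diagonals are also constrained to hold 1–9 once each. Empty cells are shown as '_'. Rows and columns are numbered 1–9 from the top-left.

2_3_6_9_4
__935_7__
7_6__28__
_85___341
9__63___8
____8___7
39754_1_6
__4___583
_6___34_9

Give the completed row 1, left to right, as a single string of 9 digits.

r2c2 = 4 (sole candidate).
r2c9 = 2 (sole candidate).
r3c9 = 5 (sole candidate).
r4c1 = 6 (sole candidate).
r4c4 = 7 (sole candidate).
r4c6 = 9 (sole candidate).
r5c7 = 2 (sole candidate).
r5c8 = 5 (sole candidate).
r6c6 = 5 (sole candidate).
r6c7 = 6 (sole candidate).
r6c8 = 9 (sole candidate).
r7c6 = 8 (sole candidate).
r7c8 = 2 (sole candidate).
r8c1 = 1 (sole candidate).
r8c2 = 2 (sole candidate).
r8c4 = 9 (sole candidate).
r8c5 = 7 (sole candidate).
r8c6 = 6 (sole candidate).
r9c1 = 5 (sole candidate).
r9c3 = 8 (sole candidate).
r9c8 = 7 (sole candidate).
r1c8 = 1: row 1 has {2,3,4,6,9}; col 8 has {2,4,5,7,8,9}; box has {2,4,5,7,8,9} → only 1 remains.
r2c1 = 8 (sole candidate).
r2c6 = 1 (sole candidate).
r2c8 = 6 (sole candidate).
r3c2 = 1 (sole candidate).
r3c4 = 4 (sole candidate).
r3c5 = 9 (sole candidate).
r3c8 = 3 (sole candidate).
r4c5 = 2 (sole candidate).
r5c2 = 7 (sole candidate).
r5c3 = 1 (sole candidate).
r5c6 = 4 (sole candidate).
r6c1 = 4 (sole candidate).
r6c2 = 3 (sole candidate).
r6c3 = 2 (sole candidate).
r6c4 = 1 (sole candidate).
r9c4 = 2 (sole candidate).
r9c5 = 1 (sole candidate).
r1c2 = 5: row 1 has {1,2,3,4,6,9}; col 2 has {1,2,3,4,6,7,8,9}; box has {1,2,3,4,6,7,8,9} → only 5 remains.
r1c4 = 8: row 1 has {1,2,3,4,5,6,9}; col 4 has {1,2,3,4,5,6,7,9}; box has {1,2,3,4,5,6,9} → only 8 remains.
r1c6 = 7: row 1 has {1,2,3,4,5,6,8,9}; col 6 has {1,2,3,4,5,6,8,9}; box has {1,2,3,4,5,6,8,9} → only 7 remains.

253867914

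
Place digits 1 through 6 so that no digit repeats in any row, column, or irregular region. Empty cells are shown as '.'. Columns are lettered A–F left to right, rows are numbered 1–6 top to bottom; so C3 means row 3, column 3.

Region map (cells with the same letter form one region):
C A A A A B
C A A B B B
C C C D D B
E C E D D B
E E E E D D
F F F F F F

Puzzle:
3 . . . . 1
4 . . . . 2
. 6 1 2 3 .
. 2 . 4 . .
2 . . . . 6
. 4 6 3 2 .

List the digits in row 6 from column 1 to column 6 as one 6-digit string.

B1 = 5 (sole candidate).
D1 = 6 (sole candidate).
E1 = 4 (sole candidate).
C2 = 3 (sole candidate).
D2 = 5 (sole candidate).
E2 = 6 (sole candidate).
A3 = 5 (sole candidate).
F3 = 4 (sole candidate).
C4 = 5 (sole candidate).
E4 = 1 (sole candidate).
F4 = 3 (sole candidate).
C5 = 4 (sole candidate).
D5 = 1 (sole candidate).
E5 = 5 (sole candidate).
A6 = 1: row 6 has {2,3,4,6}; col 1 has {2,3,4,5}; region has {2,3,4,6} → only 1 remains.
F6 = 5: row 6 has {1,2,3,4,6}; col 6 has {1,2,3,4,6}; region has {1,2,3,4,6} → only 5 remains.

146325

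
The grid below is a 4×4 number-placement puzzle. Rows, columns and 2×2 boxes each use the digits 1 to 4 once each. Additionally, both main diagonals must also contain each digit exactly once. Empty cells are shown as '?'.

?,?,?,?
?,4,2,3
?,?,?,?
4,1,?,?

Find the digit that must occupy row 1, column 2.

row 1, column 4 = 1: row 1 has {}; col 4 has {3}; box has {2,3}; anti-diagonal has {2,4} → only 1 remains.
row 2, column 1 = 1: row 2 has {2,3,4}; col 1 has {4}; box has {4} → only 1 remains.
row 3, column 2 = 3: row 3 has {}; col 2 has {1,4}; box has {1,4}; anti-diagonal has {1,2,4} → only 3 remains.
row 3, column 3 = 1: row 3 has {3}; col 3 has {2}; box has {}; main diagonal has {4} → only 1 remains.
row 4, column 3 = 3: row 4 has {1,4}; col 3 has {1,2}; box has {1} → only 3 remains.
row 4, column 4 = 2: row 4 has {1,3,4}; col 4 has {1,3}; box has {1,3}; main diagonal has {1,4} → only 2 remains.
row 1, column 1 = 3: row 1 has {1}; col 1 has {1,4}; box has {1,4}; main diagonal has {1,2,4} → only 3 remains.
row 1, column 2 = 2: row 1 has {1,3}; col 2 has {1,3,4}; box has {1,3,4} → only 2 remains.

2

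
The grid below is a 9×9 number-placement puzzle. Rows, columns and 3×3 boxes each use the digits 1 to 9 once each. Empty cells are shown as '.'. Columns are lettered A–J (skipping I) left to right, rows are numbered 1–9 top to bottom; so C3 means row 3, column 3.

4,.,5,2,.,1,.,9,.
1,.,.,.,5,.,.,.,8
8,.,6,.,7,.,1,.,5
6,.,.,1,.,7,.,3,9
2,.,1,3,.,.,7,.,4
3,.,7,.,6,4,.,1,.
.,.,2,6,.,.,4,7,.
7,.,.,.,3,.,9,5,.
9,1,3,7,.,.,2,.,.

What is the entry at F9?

E1 = 8 (sole candidate).
C2 = 9 (sole candidate).
D2 = 4 (sole candidate).
D3 = 9 (sole candidate).
F3 = 3 (sole candidate).
E4 = 2 (sole candidate).
E5 = 9 (sole candidate).
J6 = 2 (sole candidate).
A7 = 5 (sole candidate).
B7 = 8 (sole candidate).
E7 = 1 (sole candidate).
F7 = 9 (sole candidate).
J7 = 3 (sole candidate).
C8 = 4 (sole candidate).
D8 = 8 (sole candidate).
F8 = 2 (sole candidate).
E9 = 4 (sole candidate).
F9 = 5: row 9 has {1,2,3,4,7,9}; col 6 has {1,2,3,4,7,9}; box has {1,2,3,4,6,7,8,9} → only 5 remains.

5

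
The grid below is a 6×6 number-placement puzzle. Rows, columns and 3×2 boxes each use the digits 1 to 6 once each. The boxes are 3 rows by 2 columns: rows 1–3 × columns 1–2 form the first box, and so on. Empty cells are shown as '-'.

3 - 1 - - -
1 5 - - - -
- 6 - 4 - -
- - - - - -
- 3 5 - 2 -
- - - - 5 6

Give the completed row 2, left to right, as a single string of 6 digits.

156243

row 3, column 1 = 2: row 3 has {4,6}; col 1 has {1,3}; box has {1,3,5,6} → only 2 remains.
row 3, column 3 = 3: row 3 has {2,4,6}; col 3 has {1,5}; box has {1,4} → only 3 remains.
row 3, column 5 = 1: row 3 has {2,3,4,6}; col 5 has {2,5}; box has {} → only 1 remains.
row 3, column 6 = 5: row 3 has {1,2,3,4,6}; col 6 has {6}; box has {1} → only 5 remains.
row 6, column 1 = 4: row 6 has {5,6}; col 1 has {1,2,3}; box has {3} → only 4 remains.
row 6, column 3 = 2: row 6 has {4,5,6}; col 3 has {1,3,5}; box has {5} → only 2 remains.
row 1, column 2 = 4: row 1 has {1,3}; col 2 has {3,5,6}; box has {1,2,3,5,6} → only 4 remains.
row 1, column 5 = 6: row 1 has {1,3,4}; col 5 has {1,2,5}; box has {1,5} → only 6 remains.
row 1, column 6 = 2: row 1 has {1,3,4,6}; col 6 has {5,6}; box has {1,5,6} → only 2 remains.
row 2, column 3 = 6: row 2 has {1,5}; col 3 has {1,2,3,5}; box has {1,3,4} → only 6 remains.
row 2, column 4 = 2: row 2 has {1,5,6}; col 4 has {4}; box has {1,3,4,6} → only 2 remains.
row 4, column 3 = 4: row 4 has {}; col 3 has {1,2,3,5,6}; box has {2,5} → only 4 remains.
row 4, column 5 = 3: row 4 has {4}; col 5 has {1,2,5,6}; box has {2,5,6} → only 3 remains.
row 4, column 6 = 1: row 4 has {3,4}; col 6 has {2,5,6}; box has {2,3,5,6} → only 1 remains.
row 5, column 1 = 6: row 5 has {2,3,5}; col 1 has {1,2,3,4}; box has {3,4} → only 6 remains.
row 5, column 4 = 1: row 5 has {2,3,5,6}; col 4 has {2,4}; box has {2,4,5} → only 1 remains.
row 5, column 6 = 4: row 5 has {1,2,3,5,6}; col 6 has {1,2,5,6}; box has {1,2,3,5,6} → only 4 remains.
row 6, column 2 = 1: row 6 has {2,4,5,6}; col 2 has {3,4,5,6}; box has {3,4,6} → only 1 remains.
row 6, column 4 = 3: row 6 has {1,2,4,5,6}; col 4 has {1,2,4}; box has {1,2,4,5} → only 3 remains.
row 1, column 4 = 5: row 1 has {1,2,3,4,6}; col 4 has {1,2,3,4}; box has {1,2,3,4,6} → only 5 remains.
row 2, column 5 = 4: row 2 has {1,2,5,6}; col 5 has {1,2,3,5,6}; box has {1,2,5,6} → only 4 remains.
row 2, column 6 = 3: row 2 has {1,2,4,5,6}; col 6 has {1,2,4,5,6}; box has {1,2,4,5,6} → only 3 remains.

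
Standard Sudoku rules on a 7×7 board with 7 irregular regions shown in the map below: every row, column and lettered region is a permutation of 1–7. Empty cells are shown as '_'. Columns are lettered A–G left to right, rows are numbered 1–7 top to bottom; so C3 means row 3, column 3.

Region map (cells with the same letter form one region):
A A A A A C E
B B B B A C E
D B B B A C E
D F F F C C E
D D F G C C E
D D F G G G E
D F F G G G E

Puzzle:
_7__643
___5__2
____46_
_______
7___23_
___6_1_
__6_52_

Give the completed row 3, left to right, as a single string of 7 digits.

1372465

F2 = 7: row 2 has {2,5}; col 6 has {1,2,3,4,6}; region has {2,3,4,6} → only 7 remains.
E4 = 1: row 4 has {}; col 5 has {2,4,5,6}; region has {2,3,4,6,7} → only 1 remains.
F4 = 5: row 4 has {1}; col 6 has {1,2,3,4,6,7}; region has {1,2,3,4,6,7} → only 5 remains.
D5 = 4: row 5 has {2,3,7}; col 4 has {5,6}; region has {1,2,5,6} → only 4 remains.
E2 = 3: row 2 has {2,5,7}; col 5 has {1,2,4,5,6}; region has {4,6,7} → only 3 remains.
E6 = 7: row 6 has {1,6}; col 5 has {1,2,3,4,5,6}; region has {1,2,4,5,6} → only 7 remains.
D7 = 3: row 7 has {2,5,6}; col 4 has {4,5,6}; region has {1,2,4,5,6,7} → only 3 remains.
G7 = 7: in row 7, 7 can only go here (every other open cell in that row sees a 7).
Singles propagation stalls; G3 is still open with candidates {1,5}.
  Try G3 = 1: this forces A3=5; then column 2 has no cell left for 5 — contradiction.
So G3 = 5.
G6 = 4 (sole candidate).
G4 = 6 (sole candidate).
G5 = 1 (sole candidate).
C5 = 5 (sole candidate).
B5 = 6 (sole candidate).
A1 = 5 (hidden single in row 1).
A2 = 6 (hidden single in row 2).
B6 = 5 (hidden single in row 6).
B7 = 1 (hidden single in region F).
B2 = 4 (sole candidate).
C2 = 1 (sole candidate).
A7 = 4 (sole candidate).
C1 = 2 (sole candidate).
D1 = 1 (sole candidate).
C6 = 3 (sole candidate).
C3 = 7: row 3 has {4,5,6}; col 3 has {1,2,3,5,6}; region has {1,4,5,6} → only 7 remains.
D3 = 2: row 3 has {4,5,6,7}; col 4 has {1,3,4,5,6}; region has {1,4,5,6,7} → only 2 remains.
B4 = 2 (sole candidate).
C4 = 4 (sole candidate).
D4 = 7 (sole candidate).
A6 = 2 (sole candidate).
B3 = 3: row 3 has {2,4,5,6,7}; col 2 has {1,2,4,5,6,7}; region has {1,2,4,5,6,7} → only 3 remains.
A4 = 3 (sole candidate).
A3 = 1: row 3 has {2,3,4,5,6,7}; col 1 has {2,3,4,5,6,7}; region has {2,3,4,5,6,7} → only 1 remains.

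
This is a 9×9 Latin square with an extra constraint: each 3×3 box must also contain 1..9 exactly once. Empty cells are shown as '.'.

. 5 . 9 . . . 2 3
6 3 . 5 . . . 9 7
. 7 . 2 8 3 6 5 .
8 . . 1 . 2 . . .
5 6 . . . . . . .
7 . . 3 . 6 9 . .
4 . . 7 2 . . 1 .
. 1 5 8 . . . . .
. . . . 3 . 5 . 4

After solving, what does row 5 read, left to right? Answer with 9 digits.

row 1, column 1 = 1: row 1 has {2,3,5,9}; col 1 has {4,5,6,7,8}; box has {3,5,6,7} → only 1 remains.
row 3, column 1 = 9: row 3 has {2,3,5,6,7,8}; col 1 has {1,4,5,6,7,8}; box has {1,3,5,6,7} → only 9 remains.
row 3, column 3 = 4: row 3 has {2,3,5,6,7,8,9}; col 3 has {5}; box has {1,3,5,6,7,9} → only 4 remains.
row 3, column 9 = 1: row 3 has {2,3,4,5,6,7,8,9}; col 9 has {3,4,7}; box has {2,3,5,6,7,9} → only 1 remains.
row 5, column 4 = 4: row 5 has {5,6}; col 4 has {1,2,3,5,7,8,9}; box has {1,2,3,6} → only 4 remains.
row 6, column 5 = 5: row 6 has {3,6,7,9}; col 5 has {2,3,8}; box has {1,2,3,4,6} → only 5 remains.
row 9, column 1 = 2: row 9 has {3,4,5}; col 1 has {1,4,5,6,7,8,9}; box has {1,4,5} → only 2 remains.
row 9, column 4 = 6: row 9 has {2,3,4,5}; col 4 has {1,2,3,4,5,7,8,9}; box has {2,3,7,8} → only 6 remains.
row 1, column 3 = 8: row 1 has {1,2,3,5,9}; col 3 has {4,5}; box has {1,3,4,5,6,7,9} → only 8 remains.
row 1, column 7 = 4: row 1 has {1,2,3,5,8,9}; col 7 has {5,6,9}; box has {1,2,3,5,6,7,9} → only 4 remains.
row 2, column 3 = 2: row 2 has {3,5,6,7,9}; col 3 has {4,5,8}; box has {1,3,4,5,6,7,8,9} → only 2 remains.
row 2, column 7 = 8: row 2 has {2,3,5,6,7,9}; col 7 has {4,5,6,9}; box has {1,2,3,4,5,6,7,9} → only 8 remains.
row 6, column 3 = 1: row 6 has {3,5,6,7,9}; col 3 has {2,4,5,8}; box has {5,6,7,8} → only 1 remains.
row 7, column 7 = 3: row 7 has {1,2,4,7}; col 7 has {4,5,6,8,9}; box has {1,4,5} → only 3 remains.
row 8, column 1 = 3: row 8 has {1,5,8}; col 1 has {1,2,4,5,6,7,8,9}; box has {1,2,4,5} → only 3 remains.
row 1, column 6 = 7: row 1 has {1,2,3,4,5,8,9}; col 6 has {2,3,6}; box has {2,3,5,8,9} → only 7 remains.
row 4, column 7 = 7: row 4 has {1,2,8}; col 7 has {3,4,5,6,8,9}; box has {9} → only 7 remains.
row 8, column 7 = 2: row 8 has {1,3,5,8}; col 7 has {3,4,5,6,7,8,9}; box has {1,3,4,5} → only 2 remains.
row 1, column 5 = 6: row 1 has {1,2,3,4,5,7,8,9}; col 5 has {2,3,5,8}; box has {2,3,5,7,8,9} → only 6 remains.
row 4, column 5 = 9: row 4 has {1,2,7,8}; col 5 has {2,3,5,6,8}; box has {1,2,3,4,5,6} → only 9 remains.
row 5, column 5 = 7: row 5 has {4,5,6}; col 5 has {2,3,5,6,8,9}; box has {1,2,3,4,5,6,9} → only 7 remains.
row 5, column 6 = 8: row 5 has {4,5,6,7}; col 6 has {2,3,6,7}; box has {1,2,3,4,5,6,7,9} → only 8 remains.
row 5, column 7 = 1: row 5 has {4,5,6,7,8}; col 7 has {2,3,4,5,6,7,8,9}; box has {7,9} → only 1 remains.
row 5, column 8 = 3: row 5 has {1,4,5,6,7,8}; col 8 has {1,2,5,9}; box has {1,7,9} → only 3 remains.
row 5, column 9 = 2: row 5 has {1,3,4,5,6,7,8}; col 9 has {1,3,4,7}; box has {1,3,7,9} → only 2 remains.
row 6, column 9 = 8: row 6 has {1,3,5,6,7,9}; col 9 has {1,2,3,4,7}; box has {1,2,3,7,9} → only 8 remains.
row 8, column 5 = 4: row 8 has {1,2,3,5,8}; col 5 has {2,3,5,6,7,8,9}; box has {2,3,6,7,8} → only 4 remains.
row 8, column 6 = 9: row 8 has {1,2,3,4,5,8}; col 6 has {2,3,6,7,8}; box has {2,3,4,6,7,8} → only 9 remains.
row 8, column 9 = 6: row 8 has {1,2,3,4,5,8,9}; col 9 has {1,2,3,4,7,8}; box has {1,2,3,4,5} → only 6 remains.
row 9, column 6 = 1: row 9 has {2,3,4,5,6}; col 6 has {2,3,6,7,8,9}; box has {2,3,4,6,7,8,9} → only 1 remains.
row 2, column 5 = 1: row 2 has {2,3,5,6,7,8,9}; col 5 has {2,3,4,5,6,7,8,9}; box has {2,3,5,6,7,8,9} → only 1 remains.
row 2, column 6 = 4: row 2 has {1,2,3,5,6,7,8,9}; col 6 has {1,2,3,6,7,8,9}; box has {1,2,3,5,6,7,8,9} → only 4 remains.
row 4, column 2 = 4: row 4 has {1,2,7,8,9}; col 2 has {1,3,5,6,7}; box has {1,5,6,7,8} → only 4 remains.
row 4, column 3 = 3: row 4 has {1,2,4,7,8,9}; col 3 has {1,2,4,5,8}; box has {1,4,5,6,7,8} → only 3 remains.
row 4, column 8 = 6: row 4 has {1,2,3,4,7,8,9}; col 8 has {1,2,3,5,9}; box has {1,2,3,7,8,9} → only 6 remains.
row 4, column 9 = 5: row 4 has {1,2,3,4,6,7,8,9}; col 9 has {1,2,3,4,6,7,8}; box has {1,2,3,6,7,8,9} → only 5 remains.
row 5, column 3 = 9: row 5 has {1,2,3,4,5,6,7,8}; col 3 has {1,2,3,4,5,8}; box has {1,3,4,5,6,7,8} → only 9 remains.

569478132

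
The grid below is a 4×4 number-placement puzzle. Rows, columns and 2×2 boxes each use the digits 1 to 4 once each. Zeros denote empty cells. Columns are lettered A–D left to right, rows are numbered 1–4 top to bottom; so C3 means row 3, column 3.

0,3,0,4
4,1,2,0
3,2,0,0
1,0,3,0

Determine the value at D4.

2

A1 = 2 (sole candidate).
C1 = 1 (sole candidate).
D2 = 3 (sole candidate).
C3 = 4 (sole candidate).
D3 = 1 (sole candidate).
B4 = 4 (sole candidate).
D4 = 2: row 4 has {1,3,4}; col 4 has {1,3,4}; box has {1,3,4} → only 2 remains.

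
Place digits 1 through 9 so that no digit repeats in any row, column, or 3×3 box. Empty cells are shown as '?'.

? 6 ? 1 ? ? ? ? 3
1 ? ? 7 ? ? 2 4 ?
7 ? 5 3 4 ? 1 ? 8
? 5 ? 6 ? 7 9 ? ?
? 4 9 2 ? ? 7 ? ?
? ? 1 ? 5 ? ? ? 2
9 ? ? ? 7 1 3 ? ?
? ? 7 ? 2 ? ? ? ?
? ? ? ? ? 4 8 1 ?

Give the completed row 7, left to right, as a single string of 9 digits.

r1c7 = 5: row 1 has {1,3,6}; col 7 has {1,2,3,7,8,9}; box has {1,2,3,4,8} → only 5 remains.
r1c8 = 7: in row 1, 7 can only go here (every other open cell in that row sees a 7).
r2c6 = 5: in row 2, 5 can only go here (every other open cell in that row sees a 5).
r4c9 = 4: in row 4, 4 can only go here (every other open cell in that row sees a 4).
r6c7 = 6: row 6 has {1,2,5}; col 7 has {1,2,3,5,7,8,9}; box has {2,4,7,9} → only 6 remains.
r8c7 = 4: row 8 has {2,7}; col 7 has {1,2,3,5,6,7,8,9}; box has {1,3,8} → only 4 remains.
r4c5 = 1: in row 4, 1 can only go here (every other open cell in that row sees a 1).
r5c9 = 1: in row 5, 1 can only go here (every other open cell in that row sees a 1).
r5c1 = 6: in row 5, 6 can only go here (every other open cell in that row sees a 6).
r5c8 = 5: in row 5, 5 can only go here (every other open cell in that row sees a 5).
r6c4 = 4: in row 6, 4 can only go here (every other open cell in that row sees a 4).
r6c2 = 7: in row 6, 7 can only go here (every other open cell in that row sees a 7).
r6c6 = 9: in row 6, 9 can only go here (every other open cell in that row sees a 9).
r1c5 = 9: in row 1, 9 can only go here (every other open cell in that row sees a 9).
r7c3 = 4: in row 7, 4 can only go here (every other open cell in that row sees a 4).
r1c1 = 4: in row 1, 4 can only go here (every other open cell in that row sees a 4).
r8c2 = 1: in row 8, 1 can only go here (every other open cell in that row sees a 1).
r9c9 = 7: in row 9, 7 can only go here (every other open cell in that row sees a 7).
r9c4 = 9: in row 9, 9 can only go here (every other open cell in that row sees a 9).
r9c1 = 5: in row 9, 5 can only go here (every other open cell in that row sees a 5).
r4c1 = 2: in column 1, 2 can only go here (every other open cell in that column sees a 2).
r9c3 = 6: in column 3, 6 can only go here (every other open cell in that column sees a 6).
r9c5 = 3: row 9 has {1,4,5,6,7,8,9}; col 5 has {1,2,4,5,7,9}; box has {1,2,4,7,9} → only 3 remains.
r5c5 = 8: row 5 has {1,2,4,5,6,7,9}; col 5 has {1,2,3,4,5,7,9}; box has {1,2,4,5,6,7,9} → only 8 remains.
r5c6 = 3: row 5 has {1,2,4,5,6,7,8,9}; col 6 has {1,4,5,7,9}; box has {1,2,4,5,6,7,8,9} → only 3 remains.
r9c2 = 2: row 9 has {1,3,4,5,6,7,8,9}; col 2 has {1,4,5,6,7}; box has {1,4,5,6,7,9} → only 2 remains.
r2c5 = 6: row 2 has {1,2,4,5,7}; col 5 has {1,2,3,4,5,7,8,9}; box has {1,3,4,5,7,9} → only 6 remains.
r2c9 = 9: row 2 has {1,2,4,5,6,7}; col 9 has {1,2,3,4,7,8}; box has {1,2,3,4,5,7,8} → only 9 remains.
r3c2 = 9: row 3 has {1,3,4,5,7,8}; col 2 has {1,2,4,5,6,7}; box has {1,4,5,6,7} → only 9 remains.
r3c6 = 2: row 3 has {1,3,4,5,7,8,9}; col 6 has {1,3,4,5,7,9}; box has {1,3,4,5,6,7,9} → only 2 remains.
r3c8 = 6: row 3 has {1,2,3,4,5,7,8,9}; col 8 has {1,4,5,7}; box has {1,2,3,4,5,7,8,9} → only 6 remains.
r7c2 = 8: row 7 has {1,3,4,7,9}; col 2 has {1,2,4,5,6,7,9}; box has {1,2,4,5,6,7,9} → only 8 remains.
r7c4 = 5: row 7 has {1,3,4,7,8,9}; col 4 has {1,2,3,4,6,7,9}; box has {1,2,3,4,7,9} → only 5 remains.
r7c8 = 2: row 7 has {1,3,4,5,7,8,9}; col 8 has {1,4,5,6,7}; box has {1,3,4,7,8} → only 2 remains.
r7c9 = 6: row 7 has {1,2,3,4,5,7,8,9}; col 9 has {1,2,3,4,7,8,9}; box has {1,2,3,4,7,8} → only 6 remains.

984571326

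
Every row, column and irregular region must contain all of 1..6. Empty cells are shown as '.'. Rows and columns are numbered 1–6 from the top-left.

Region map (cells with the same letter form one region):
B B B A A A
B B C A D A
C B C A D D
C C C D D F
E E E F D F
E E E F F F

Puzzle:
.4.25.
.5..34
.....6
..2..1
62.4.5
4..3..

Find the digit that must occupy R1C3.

6

R1C6 = 3: row 1 has {2,4,5}; col 6 has {1,4,5,6}; region has {2,4,5} → only 3 remains.
R3C4 = 1: row 3 has {6}; col 4 has {2,3,4}; region has {2,3,4,5} → only 1 remains.
R4C4 = 5: row 4 has {1,2}; col 4 has {1,2,3,4}; region has {3,6} → only 5 remains.
R4C5 = 4: row 4 has {1,2,5}; col 5 has {3,5}; region has {3,5,6} → only 4 remains.
R5C5 = 1: row 5 has {2,4,5,6}; col 5 has {3,4,5}; region has {3,4,5,6} → only 1 remains.
R6C2 = 1: row 6 has {3,4}; col 2 has {2,4,5}; region has {2,4,6} → only 1 remains.
R6C3 = 5: row 6 has {1,3,4}; col 3 has {2}; region has {1,2,4,6} → only 5 remains.
R6C6 = 2: row 6 has {1,3,4,5}; col 6 has {1,3,4,5,6}; region has {1,3,4,5} → only 2 remains.
R1C1 = 1: row 1 has {2,3,4,5}; col 1 has {4,6}; region has {4,5} → only 1 remains.
R1C3 = 6: row 1 has {1,2,3,4,5}; col 3 has {2,5}; region has {1,4,5} → only 6 remains.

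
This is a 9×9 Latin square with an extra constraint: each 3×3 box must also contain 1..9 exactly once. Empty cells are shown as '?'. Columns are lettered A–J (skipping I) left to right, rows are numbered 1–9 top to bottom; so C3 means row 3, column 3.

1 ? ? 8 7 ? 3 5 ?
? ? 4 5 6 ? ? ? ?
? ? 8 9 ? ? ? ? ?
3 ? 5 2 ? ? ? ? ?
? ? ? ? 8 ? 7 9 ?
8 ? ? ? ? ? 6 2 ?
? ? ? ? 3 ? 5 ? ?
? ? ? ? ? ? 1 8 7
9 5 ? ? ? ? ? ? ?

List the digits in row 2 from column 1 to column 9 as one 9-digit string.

A3 = 5 (hidden single in row 3).
F9 = 8 (hidden single in row 9).
B7 = 8 (hidden single in row 7).
G2 = 9: in column 7, 9 can only go here (every other open cell in that column sees a 9).
J2 = 8: in row 2, 8 can only go here (every other open cell in that row sees an 8).
G4 = 8 (hidden single in row 4).
H9 = 3 (hidden single in column 8).
C8 = 3 (hidden single in column 3).
J7 = 9 (hidden single in column 9).
Singles propagation stalls; A2 is still open with candidates {2,7}.
  Try A2 = 2: this forces A7=7, D9=7, C6=7, F4=7, B4=6, B1=9; then column 3 has no cell left for 9 — contradiction.
So A2 = 7.
H2 = 1: row 2 has {4,5,6,7,8,9}; col 8 has {2,3,5,8,9}; box has {3,5,8,9} → only 1 remains.
H4 = 4 (sole candidate).
J4 = 1 (sole candidate).
H7 = 6 (sole candidate).
H3 = 7 (sole candidate).
E4 = 9 (sole candidate).
F8 = 9 (hidden single in row 8).
E8 = 5 (hidden single in row 8).
Singles propagation stalls; B2 is still open with candidates {2,3}.
  Try B2 = 3: this forces F2=2, F1=4, E3=1, F3=3, E6=4, E9=2; then box 9 has no cell left for 2 — contradiction.
So B2 = 2.
F2 = 3: row 2 has {1,2,4,5,6,7,8,9}; col 6 has {8,9}; box has {5,6,7,8,9} → only 3 remains.

724563918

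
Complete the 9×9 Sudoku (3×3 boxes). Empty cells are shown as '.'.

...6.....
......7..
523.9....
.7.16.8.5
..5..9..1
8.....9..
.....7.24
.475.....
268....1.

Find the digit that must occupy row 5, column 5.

row 5, column 2 = 3 (sole candidate).
row 6, column 2 = 1 (sole candidate).
row 3, column 4 = 7 (hidden single in row 3).
row 1, column 1 = 7 (hidden single in row 1).
row 7, column 7 = 6 (hidden single in row 7).
row 8, column 7 = 3 (sole candidate).
row 9, column 7 = 5 (sole candidate).
row 7, column 2 = 5 (hidden single in row 7).
row 8, column 6 = 6 (hidden single in row 8).
row 8, column 5 = 2 (hidden single in row 8).
row 8, column 1 = 1 (hidden single in row 8).
row 7, column 3 = 9 (sole candidate).
row 7, column 1 = 3 (sole candidate).
row 7, column 4 = 8 (sole candidate).
row 7, column 5 = 1 (sole candidate).
row 4, column 1 = 9 (hidden single in row 4).
row 5, column 5 = 8: in row 5, 8 can only go here (every other open cell in that row sees an 8).

8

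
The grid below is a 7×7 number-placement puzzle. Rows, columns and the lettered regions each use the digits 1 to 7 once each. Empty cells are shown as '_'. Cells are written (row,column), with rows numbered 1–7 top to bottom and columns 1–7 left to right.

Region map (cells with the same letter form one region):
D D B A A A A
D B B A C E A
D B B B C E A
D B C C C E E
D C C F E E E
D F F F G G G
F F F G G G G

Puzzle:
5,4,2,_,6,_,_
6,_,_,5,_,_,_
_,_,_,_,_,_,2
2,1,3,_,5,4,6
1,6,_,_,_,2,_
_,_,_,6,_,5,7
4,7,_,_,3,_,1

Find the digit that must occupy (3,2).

5

(1,7) = 3: row 1 has {2,4,5,6}; col 7 has {1,2,6,7}; region has {2,5,6} → only 3 remains.
(2,2) = 3: row 2 has {5,6}; col 2 has {1,4,6,7}; region has {1,2} → only 3 remains.
(2,7) = 4: row 2 has {3,5,6}; col 7 has {1,2,3,6,7}; region has {2,3,5,6} → only 4 remains.
(3,2) = 5: row 3 has {2}; col 2 has {1,3,4,6,7}; region has {1,2,3} → only 5 remains.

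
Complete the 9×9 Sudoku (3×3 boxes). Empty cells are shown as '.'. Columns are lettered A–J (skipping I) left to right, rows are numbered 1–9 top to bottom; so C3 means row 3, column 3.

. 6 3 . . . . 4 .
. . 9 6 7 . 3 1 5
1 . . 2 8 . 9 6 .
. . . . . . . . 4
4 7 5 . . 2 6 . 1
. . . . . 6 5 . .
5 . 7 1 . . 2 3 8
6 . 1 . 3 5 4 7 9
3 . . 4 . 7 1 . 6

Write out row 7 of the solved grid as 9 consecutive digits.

547169238

F2 = 4 (sole candidate).
C3 = 4 (sole candidate).
F3 = 3 (sole candidate).
J3 = 7 (sole candidate).
E5 = 9 (sole candidate).
H5 = 8 (sole candidate).
E7 = 6: row 7 has {1,2,3,5,7,8}; col 5 has {3,7,8,9}; box has {1,3,4,5,7} → only 6 remains.
F7 = 9: row 7 has {1,2,3,5,6,7,8}; col 6 has {2,3,4,5,6,7}; box has {1,3,4,5,6,7} → only 9 remains.
D8 = 8 (sole candidate).
E9 = 2 (sole candidate).
H9 = 5 (sole candidate).
F1 = 1 (sole candidate).
G1 = 8 (sole candidate).
J1 = 2 (sole candidate).
B3 = 5 (sole candidate).
F4 = 8 (sole candidate).
G4 = 7 (sole candidate).
D5 = 3 (sole candidate).
D6 = 7 (sole candidate).
J6 = 3 (sole candidate).
B7 = 4: row 7 has {1,2,3,5,6,7,8,9}; col 2 has {5,6,7}; box has {1,3,5,6,7} → only 4 remains.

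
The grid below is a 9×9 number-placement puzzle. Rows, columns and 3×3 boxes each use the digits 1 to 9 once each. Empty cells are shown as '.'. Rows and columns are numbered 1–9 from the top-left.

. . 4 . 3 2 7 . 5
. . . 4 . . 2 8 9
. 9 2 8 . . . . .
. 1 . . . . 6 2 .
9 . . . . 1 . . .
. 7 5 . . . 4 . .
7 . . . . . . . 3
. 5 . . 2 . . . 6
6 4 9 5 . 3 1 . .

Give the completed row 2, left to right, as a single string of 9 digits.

row 3, column 7 = 3: row 3 has {2,8,9}; col 7 has {1,2,4,6,7}; box has {2,5,7,8,9} → only 3 remains.
row 9, column 8 = 7: row 9 has {1,3,4,5,6,9}; col 8 has {2,8}; box has {1,3,6} → only 7 remains.
row 9, column 5 = 8: row 9 has {1,3,4,5,6,7,9}; col 5 has {2,3}; box has {2,3,5} → only 8 remains.
row 9, column 9 = 2: row 9 has {1,3,4,5,6,7,8,9}; col 9 has {3,5,6,9}; box has {1,3,6,7} → only 2 remains.
row 1, column 4 = 9: in row 1, 9 can only go here (every other open cell in that row sees a 9).
row 5, column 5 = 4: in row 5, 4 can only go here (every other open cell in that row sees a 4).
row 4, column 1 = 4: in row 4, 4 can only go here (every other open cell in that row sees a 4).
row 7, column 2 = 2: in row 7, 2 can only go here (every other open cell in that row sees a 2).
row 5, column 4 = 2: in row 5, 2 can only go here (every other open cell in that row sees a 2).
row 5, column 9 = 7: in row 5, 7 can only go here (every other open cell in that row sees a 7).
row 4, column 9 = 8: row 4 has {1,2,4,6}; col 9 has {2,3,5,6,7,9}; box has {2,4,6,7} → only 8 remains.
row 5, column 7 = 5: row 5 has {1,2,4,7,9}; col 7 has {1,2,3,4,6,7}; box has {2,4,6,7,8} → only 5 remains.
row 5, column 8 = 3: row 5 has {1,2,4,5,7,9}; col 8 has {2,7,8}; box has {2,4,5,6,7,8} → only 3 remains.
row 6, column 9 = 1: row 6 has {4,5,7}; col 9 has {2,3,5,6,7,8,9}; box has {2,3,4,5,6,7,8} → only 1 remains.
row 3, column 9 = 4: row 3 has {2,3,8,9}; col 9 has {1,2,3,5,6,7,8,9}; box has {2,3,5,7,8,9} → only 4 remains.
row 4, column 3 = 3: row 4 has {1,2,4,6,8}; col 3 has {2,4,5,9}; box has {1,4,5,7,9} → only 3 remains.
row 4, column 4 = 7: row 4 has {1,2,3,4,6,8}; col 4 has {2,4,5,8,9}; box has {1,2,4} → only 7 remains.
row 6, column 8 = 9: row 6 has {1,4,5,7}; col 8 has {2,3,7,8}; box has {1,2,3,4,5,6,7,8} → only 9 remains.
row 8, column 4 = 1: row 8 has {2,5,6}; col 4 has {2,4,5,7,8,9}; box has {2,3,5,8} → only 1 remains.
row 8, column 8 = 4: row 8 has {1,2,5,6}; col 8 has {2,3,7,8,9}; box has {1,2,3,6,7} → only 4 remains.
row 6, column 5 = 6: row 6 has {1,4,5,7,9}; col 5 has {2,3,4,8}; box has {1,2,4,7} → only 6 remains.
row 6, column 6 = 8: row 6 has {1,4,5,6,7,9}; col 6 has {1,2,3}; box has {1,2,4,6,7} → only 8 remains.
row 7, column 4 = 6: row 7 has {2,3,7}; col 4 has {1,2,4,5,7,8,9}; box has {1,2,3,5,8} → only 6 remains.
row 7, column 5 = 9: row 7 has {2,3,6,7}; col 5 has {2,3,4,6,8}; box has {1,2,3,5,6,8} → only 9 remains.
row 7, column 6 = 4: row 7 has {2,3,6,7,9}; col 6 has {1,2,3,8}; box has {1,2,3,5,6,8,9} → only 4 remains.
row 7, column 7 = 8: row 7 has {2,3,4,6,7,9}; col 7 has {1,2,3,4,5,6,7}; box has {1,2,3,4,6,7} → only 8 remains.
row 7, column 8 = 5: row 7 has {2,3,4,6,7,8,9}; col 8 has {2,3,4,7,8,9}; box has {1,2,3,4,6,7,8} → only 5 remains.
row 8, column 3 = 8: row 8 has {1,2,4,5,6}; col 3 has {2,3,4,5,9}; box has {2,4,5,6,7,9} → only 8 remains.
row 8, column 6 = 7: row 8 has {1,2,4,5,6,8}; col 6 has {1,2,3,4,8}; box has {1,2,3,4,5,6,8,9} → only 7 remains.
row 8, column 7 = 9: row 8 has {1,2,4,5,6,7,8}; col 7 has {1,2,3,4,5,6,7,8}; box has {1,2,3,4,5,6,7,8} → only 9 remains.
row 4, column 5 = 5: row 4 has {1,2,3,4,6,7,8}; col 5 has {2,3,4,6,8,9}; box has {1,2,4,6,7,8} → only 5 remains.
row 4, column 6 = 9: row 4 has {1,2,3,4,5,6,7,8}; col 6 has {1,2,3,4,7,8}; box has {1,2,4,5,6,7,8} → only 9 remains.
row 5, column 3 = 6: row 5 has {1,2,3,4,5,7,9}; col 3 has {2,3,4,5,8,9}; box has {1,3,4,5,7,9} → only 6 remains.
row 6, column 1 = 2: row 6 has {1,4,5,6,7,8,9}; col 1 has {4,6,7,9}; box has {1,3,4,5,6,7,9} → only 2 remains.
row 6, column 4 = 3: row 6 has {1,2,4,5,6,7,8,9}; col 4 has {1,2,4,5,6,7,8,9}; box has {1,2,4,5,6,7,8,9} → only 3 remains.
row 7, column 3 = 1: row 7 has {2,3,4,5,6,7,8,9}; col 3 has {2,3,4,5,6,8,9}; box has {2,4,5,6,7,8,9} → only 1 remains.
row 8, column 1 = 3: row 8 has {1,2,4,5,6,7,8,9}; col 1 has {2,4,6,7,9}; box has {1,2,4,5,6,7,8,9} → only 3 remains.
row 2, column 3 = 7: row 2 has {2,4,8,9}; col 3 has {1,2,3,4,5,6,8,9}; box has {2,4,9} → only 7 remains.
row 2, column 5 = 1: row 2 has {2,4,7,8,9}; col 5 has {2,3,4,5,6,8,9}; box has {2,3,4,8,9} → only 1 remains.
row 3, column 5 = 7: row 3 has {2,3,4,8,9}; col 5 has {1,2,3,4,5,6,8,9}; box has {1,2,3,4,8,9} → only 7 remains.
row 5, column 2 = 8: row 5 has {1,2,3,4,5,6,7,9}; col 2 has {1,2,4,5,7,9}; box has {1,2,3,4,5,6,7,9} → only 8 remains.
row 1, column 2 = 6: row 1 has {2,3,4,5,7,9}; col 2 has {1,2,4,5,7,8,9}; box has {2,4,7,9} → only 6 remains.
row 1, column 8 = 1: row 1 has {2,3,4,5,6,7,9}; col 8 has {2,3,4,5,7,8,9}; box has {2,3,4,5,7,8,9} → only 1 remains.
row 2, column 1 = 5: row 2 has {1,2,4,7,8,9}; col 1 has {2,3,4,6,7,9}; box has {2,4,6,7,9} → only 5 remains.
row 2, column 2 = 3: row 2 has {1,2,4,5,7,8,9}; col 2 has {1,2,4,5,6,7,8,9}; box has {2,4,5,6,7,9} → only 3 remains.
row 2, column 6 = 6: row 2 has {1,2,3,4,5,7,8,9}; col 6 has {1,2,3,4,7,8,9}; box has {1,2,3,4,7,8,9} → only 6 remains.

537416289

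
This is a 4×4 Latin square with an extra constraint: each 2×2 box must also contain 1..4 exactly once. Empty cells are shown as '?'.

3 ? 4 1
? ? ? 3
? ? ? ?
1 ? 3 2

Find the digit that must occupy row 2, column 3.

2

row 1, column 2 = 2: row 1 has {1,3,4}; col 2 has {}; box has {3} → only 2 remains.
row 2, column 1 = 4: row 2 has {3}; col 1 has {1,3}; box has {2,3} → only 4 remains.
row 2, column 2 = 1: row 2 has {3,4}; col 2 has {2}; box has {2,3,4} → only 1 remains.
row 2, column 3 = 2: row 2 has {1,3,4}; col 3 has {3,4}; box has {1,3,4} → only 2 remains.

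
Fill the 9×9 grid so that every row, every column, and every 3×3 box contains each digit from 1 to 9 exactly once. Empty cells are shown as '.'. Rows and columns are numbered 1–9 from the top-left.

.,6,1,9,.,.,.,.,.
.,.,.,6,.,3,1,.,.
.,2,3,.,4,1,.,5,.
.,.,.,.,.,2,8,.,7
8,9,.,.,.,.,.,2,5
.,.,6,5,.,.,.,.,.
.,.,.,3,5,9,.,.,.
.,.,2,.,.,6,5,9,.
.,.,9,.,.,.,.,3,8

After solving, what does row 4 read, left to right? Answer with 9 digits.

R3C4 = 8: in row 3, 8 can only go here (every other open cell in that row sees an 8).
R1C8 = 8: in row 1, 8 can only go here (every other open cell in that row sees an 8).
R4C5 = 9: in row 4, 9 can only go here (every other open cell in that row sees a 9).
R4C8 = 6: in row 4, 6 can only go here (every other open cell in that row sees a 6).
R5C5 = 6: in row 5, 6 can only go here (every other open cell in that row sees a 6).
R5C4 = 1: in row 5, 1 can only go here (every other open cell in that row sees a 1).
R5C7 = 3: in row 5, 3 can only go here (every other open cell in that row sees a 3).
R4C4 = 4: row 4 has {2,6,7,8,9}; col 4 has {1,3,5,6,8,9}; box has {1,2,5,6,9} → only 4 remains.
R5C6 = 7: row 5 has {1,2,3,5,6,8,9}; col 6 has {1,2,3,6,9}; box has {1,2,4,5,6,9} → only 7 remains.
R6C6 = 8: row 6 has {5,6}; col 6 has {1,2,3,6,7,9}; box has {1,2,4,5,6,7,9} → only 8 remains.
R8C4 = 7: row 8 has {2,5,6,9}; col 4 has {1,3,4,5,6,8,9}; box has {3,5,6,9} → only 7 remains.
R9C4 = 2: row 9 has {3,8,9}; col 4 has {1,3,4,5,6,7,8,9}; box has {3,5,6,7,9} → only 2 remains.
R9C5 = 1: row 9 has {2,3,8,9}; col 5 has {4,5,6,9}; box has {2,3,5,6,7,9} → only 1 remains.
R9C6 = 4: row 9 has {1,2,3,8,9}; col 6 has {1,2,3,6,7,8,9}; box has {1,2,3,5,6,7,9} → only 4 remains.
R1C6 = 5: row 1 has {1,6,8,9}; col 6 has {1,2,3,4,6,7,8,9}; box has {1,3,4,6,8,9} → only 5 remains.
R4C3 = 5: row 4 has {2,4,6,7,8,9}; col 3 has {1,2,3,6,9}; box has {6,8,9} → only 5 remains.
R5C3 = 4: row 5 has {1,2,3,5,6,7,8,9}; col 3 has {1,2,3,5,6,9}; box has {5,6,8,9} → only 4 remains.
R6C5 = 3: row 6 has {5,6,8}; col 5 has {1,4,5,6,9}; box has {1,2,4,5,6,7,8,9} → only 3 remains.
R8C5 = 8: row 8 has {2,5,6,7,9}; col 5 has {1,3,4,5,6,9}; box has {1,2,3,4,5,6,7,9} → only 8 remains.
R1C9 = 3: in row 1, 3 can only go here (every other open cell in that row sees a 3).
R6C1 = 2: in row 6, 2 can only go here (every other open cell in that row sees a 2).
R6C2 = 7: in row 6, 7 can only go here (every other open cell in that row sees a 7).
R9C2 = 5: row 9 has {1,2,3,4,8,9}; col 2 has {2,6,7,9}; box has {2,9} → only 5 remains.
R2C1 = 5: in row 2, 5 can only go here (every other open cell in that row sees a 5).
R2C9 = 9: in row 2, 9 can only go here (every other open cell in that row sees a 9).
R3C9 = 6: row 3 has {1,2,3,4,5,8}; col 9 has {3,5,7,8,9}; box has {1,3,5,8,9} → only 6 remains.
R3C7 = 7: row 3 has {1,2,3,4,5,6,8}; col 7 has {1,3,5,8}; box has {1,3,5,6,8,9} → only 7 remains.
R9C7 = 6: row 9 has {1,2,3,4,5,8,9}; col 7 has {1,3,5,7,8}; box has {3,5,8,9} → only 6 remains.
R2C8 = 4: row 2 has {1,3,5,6,9}; col 8 has {2,3,5,6,8,9}; box has {1,3,5,6,7,8,9} → only 4 remains.
R3C1 = 9: row 3 has {1,2,3,4,5,6,7,8}; col 1 has {2,5,8}; box has {1,2,3,5,6} → only 9 remains.
R6C8 = 1: row 6 has {2,3,5,6,7,8}; col 8 has {2,3,4,5,6,8,9}; box has {2,3,5,6,7,8} → only 1 remains.
R6C9 = 4: row 6 has {1,2,3,5,6,7,8}; col 9 has {3,5,6,7,8,9}; box has {1,2,3,5,6,7,8} → only 4 remains.
R7C8 = 7: row 7 has {3,5,9}; col 8 has {1,2,3,4,5,6,8,9}; box has {3,5,6,8,9} → only 7 remains.
R8C9 = 1: row 8 has {2,5,6,7,8,9}; col 9 has {3,4,5,6,7,8,9}; box has {3,5,6,7,8,9} → only 1 remains.
R9C1 = 7: row 9 has {1,2,3,4,5,6,8,9}; col 1 has {2,5,8,9}; box has {2,5,9} → only 7 remains.
R1C1 = 4: row 1 has {1,3,5,6,8,9}; col 1 has {2,5,7,8,9}; box has {1,2,3,5,6,9} → only 4 remains.
R1C7 = 2: row 1 has {1,3,4,5,6,8,9}; col 7 has {1,3,5,6,7,8}; box has {1,3,4,5,6,7,8,9} → only 2 remains.
R2C2 = 8: row 2 has {1,3,4,5,6,9}; col 2 has {2,5,6,7,9}; box has {1,2,3,4,5,6,9} → only 8 remains.
R2C3 = 7: row 2 has {1,3,4,5,6,8,9}; col 3 has {1,2,3,4,5,6,9}; box has {1,2,3,4,5,6,8,9} → only 7 remains.
R2C5 = 2: row 2 has {1,3,4,5,6,7,8,9}; col 5 has {1,3,4,5,6,8,9}; box has {1,3,4,5,6,8,9} → only 2 remains.
R6C7 = 9: row 6 has {1,2,3,4,5,6,7,8}; col 7 has {1,2,3,5,6,7,8}; box has {1,2,3,4,5,6,7,8} → only 9 remains.
R7C3 = 8: row 7 has {3,5,7,9}; col 3 has {1,2,3,4,5,6,7,9}; box has {2,5,7,9} → only 8 remains.
R7C7 = 4: row 7 has {3,5,7,8,9}; col 7 has {1,2,3,5,6,7,8,9}; box has {1,3,5,6,7,8,9} → only 4 remains.
R7C9 = 2: row 7 has {3,4,5,7,8,9}; col 9 has {1,3,4,5,6,7,8,9}; box has {1,3,4,5,6,7,8,9} → only 2 remains.
R8C1 = 3: row 8 has {1,2,5,6,7,8,9}; col 1 has {2,4,5,7,8,9}; box has {2,5,7,8,9} → only 3 remains.
R8C2 = 4: row 8 has {1,2,3,5,6,7,8,9}; col 2 has {2,5,6,7,8,9}; box has {2,3,5,7,8,9} → only 4 remains.
R1C5 = 7: row 1 has {1,2,3,4,5,6,8,9}; col 5 has {1,2,3,4,5,6,8,9}; box has {1,2,3,4,5,6,8,9} → only 7 remains.
R4C1 = 1: row 4 has {2,4,5,6,7,8,9}; col 1 has {2,3,4,5,7,8,9}; box has {2,4,5,6,7,8,9} → only 1 remains.
R4C2 = 3: row 4 has {1,2,4,5,6,7,8,9}; col 2 has {2,4,5,6,7,8,9}; box has {1,2,4,5,6,7,8,9} → only 3 remains.

135492867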